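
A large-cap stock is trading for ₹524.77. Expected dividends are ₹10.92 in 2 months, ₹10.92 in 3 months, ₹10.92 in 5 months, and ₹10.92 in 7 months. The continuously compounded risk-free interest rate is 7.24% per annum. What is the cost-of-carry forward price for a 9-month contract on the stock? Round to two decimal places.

₹509.10

PV(dividends) I = 10.92·e^(−0.0724·2/12) + 10.92·e^(−0.0724·3/12) + 10.92·e^(−0.0724·5/12) + 10.92·e^(−0.0724·7/12)
I = 10.7890 + 10.7241 + 10.5955 + 10.4684 = 42.5770
F = (S − I)·e^(rT) = (524.77 − 42.5770) · e^(0.0724·9/12)
= 482.1930 · e^0.054300 = 482.1930 × 1.055801 = ₹509.10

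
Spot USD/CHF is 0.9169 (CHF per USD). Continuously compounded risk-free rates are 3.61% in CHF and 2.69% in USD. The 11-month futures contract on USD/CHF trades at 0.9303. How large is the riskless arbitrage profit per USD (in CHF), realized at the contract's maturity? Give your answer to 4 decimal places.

0.0056 per USD (in CHF)

Fair futures: F* = S·e^(carry·T), with carry = (r_CHF − r_USD) = 0.0361 − 0.0269 = 0.0092
F* = 0.9169 · e^(0.0092 × 11/12) = 0.9169 · e^0.008433 = 0.9169 × 1.008469 = 0.9247
Market 0.9303 > fair 0.9247: forward overpriced → cash-and-carry (buy spot, short the forward).
At maturity, profit = |F_mkt − F*| = |0.9303 − 0.9247| = 0.0056 per USD (in CHF)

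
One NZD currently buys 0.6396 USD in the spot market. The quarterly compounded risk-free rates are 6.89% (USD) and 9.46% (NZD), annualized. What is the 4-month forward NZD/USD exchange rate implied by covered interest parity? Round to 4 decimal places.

By covered interest parity, F = S · (1+r_USD/4)^(4T) / (1+r_NZD/4)^(4T)
= 0.6396 × 1.023032 / 1.031657 = 0.6396 × 0.991640
F = 0.6343 USD per NZD

0.6343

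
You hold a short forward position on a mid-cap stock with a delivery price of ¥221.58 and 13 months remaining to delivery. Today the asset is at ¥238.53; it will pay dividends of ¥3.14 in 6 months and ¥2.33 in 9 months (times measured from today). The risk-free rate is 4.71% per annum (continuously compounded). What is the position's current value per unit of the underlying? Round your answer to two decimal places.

-¥22.66

PV(remaining dividends) I = 3.14·e^(−0.0471·6/12) + 2.33·e^(−0.0471·9/12) = 5.3160
Current forward F = (S − I)·e^(rT) = (238.53 − 5.3160)·e^(0.0471·13/12) = 233.2140 × 1.052349 = 245.4225
Value (long) = (F − K)·e^(−rT) = (245.4225 − 221.58) × 0.950255 = 22.6565
Short position value = −(long value) = -¥22.66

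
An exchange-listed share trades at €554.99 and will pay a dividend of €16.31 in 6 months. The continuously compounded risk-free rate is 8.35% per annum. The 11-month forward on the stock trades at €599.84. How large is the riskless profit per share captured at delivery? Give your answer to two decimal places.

PV(dividends) I = 16.31·e^(−0.0835·6/12) = 15.6431
Fair forward F* = (S − I)·e^(rT) = (554.99 − 15.6431)·e^0.076542 = 539.3469 × 1.079548 = 582.2509
Market €599.84 > fair 582.2509: forward overpriced → cash-and-carry (borrow at r, buy the stock and collect the dividends, short the forward).
Profit at T = |F_mkt − F*| = |599.84 − 582.2509| = €17.59 per share

€17.59 per share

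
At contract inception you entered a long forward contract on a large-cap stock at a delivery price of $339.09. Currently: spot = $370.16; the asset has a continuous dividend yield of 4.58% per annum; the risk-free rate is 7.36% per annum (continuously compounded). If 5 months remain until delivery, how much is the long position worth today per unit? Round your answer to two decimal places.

Current fair forward for the remaining 5 months: F = S·e^((r − q)·T), (r − q) = 0.0736 − 0.0458 = 0.0278
F = 370.16 · e^(0.0278 × 5/12) = 370.16 × 1.011651 = 374.4727
Value of long forward = (F − K)·e^(−rT) = (374.4727 − 339.09) · e^(−0.0736·5/12)
= 35.3827 × 0.969799 = 34.31

$34.31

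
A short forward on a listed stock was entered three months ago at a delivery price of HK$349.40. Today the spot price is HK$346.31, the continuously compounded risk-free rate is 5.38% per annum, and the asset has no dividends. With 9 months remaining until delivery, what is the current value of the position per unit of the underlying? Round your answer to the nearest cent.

-HK$10.73

Current fair forward for the remaining 9 months: F = S·e^(r·T), r = 0.0538
F = 346.31 · e^(0.0538 × 9/12) = 346.31 × 1.041175 = 360.5693
Value of long forward = (F − K)·e^(−rT) = (360.5693 − 349.40) · e^(−0.0538·9/12)
= 11.1693 × 0.960453 = 10.73
Short position value = −(long value) = -HK$10.73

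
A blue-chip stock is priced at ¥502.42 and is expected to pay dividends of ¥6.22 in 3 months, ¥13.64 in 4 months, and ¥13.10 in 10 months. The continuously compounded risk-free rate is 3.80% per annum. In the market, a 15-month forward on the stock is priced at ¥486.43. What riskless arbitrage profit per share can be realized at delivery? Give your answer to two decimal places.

PV(dividends) I = 6.22·e^(−0.0380·3/12) + 13.64·e^(−0.0380·4/12) + 13.10·e^(−0.0380·10/12) = 32.3212
Fair forward F* = (S − I)·e^(rT) = (502.42 − 32.3212)·e^0.047500 = 470.0988 × 1.048646 = 492.9672
Market ¥486.43 < fair 492.9672: forward underpriced → reverse cash-and-carry (short the stock, invest proceeds at r, pay the dividends, go long the forward).
Profit at T = |F_mkt − F*| = |486.43 − 492.9672| = ¥6.54 per share

¥6.54 per share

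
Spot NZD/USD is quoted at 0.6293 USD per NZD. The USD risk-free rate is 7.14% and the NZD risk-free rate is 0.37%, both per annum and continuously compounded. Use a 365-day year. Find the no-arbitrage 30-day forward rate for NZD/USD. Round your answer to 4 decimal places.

0.6328

F = S·e^((r_USD − r_NZD)T) = 0.6293 · e^((0.0714 − 0.0037) × 30/365)
= 0.6293 · e^0.005564 = 0.6293 × 1.005580
F = 0.6328 USD per NZD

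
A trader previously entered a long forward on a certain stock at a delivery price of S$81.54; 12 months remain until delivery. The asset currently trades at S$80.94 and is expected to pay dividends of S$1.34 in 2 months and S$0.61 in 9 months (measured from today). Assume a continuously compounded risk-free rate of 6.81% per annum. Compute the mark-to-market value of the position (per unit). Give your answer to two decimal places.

PV(remaining dividends) I = 1.34·e^(−0.0681·2/12) + 0.61·e^(−0.0681·9/12) = 1.9045
Current forward F = (S − I)·e^(rT) = (80.94 − 1.9045)·e^(0.0681·12/12) = 79.0355 × 1.070472 = 84.6053
Value (long) = (F − K)·e^(−rT) = (84.6053 − 81.54) × 0.934167 = 2.8635
Value = S$2.86

S$2.86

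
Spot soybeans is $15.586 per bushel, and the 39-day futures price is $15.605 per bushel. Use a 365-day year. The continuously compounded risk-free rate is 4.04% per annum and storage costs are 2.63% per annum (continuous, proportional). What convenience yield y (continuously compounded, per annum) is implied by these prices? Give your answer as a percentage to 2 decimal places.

5.53%

F = S·e^((r+u−y)T) ⇒ (r+u−y) = ln(F/S)/T
ln(15.605/15.586) = 0.001218; /T ⇒ 0.011399
y = r + u − ln(F/S)/T = 0.0404 + 0.0263 − 0.011399 = 0.055301
y = 5.53%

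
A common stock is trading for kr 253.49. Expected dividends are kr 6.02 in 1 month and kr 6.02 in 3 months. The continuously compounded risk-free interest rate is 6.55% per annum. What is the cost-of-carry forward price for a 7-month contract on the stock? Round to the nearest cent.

kr 250.99

PV(dividends) I = 6.02·e^(−0.0655·1/12) + 6.02·e^(−0.0655·3/12)
I = 5.9872 + 5.9222 = 11.9094
F = (S − I)·e^(rT) = (253.49 − 11.9094) · e^(0.0655·7/12)
= 241.5806 · e^0.038208 = 241.5806 × 1.038947 = kr 250.99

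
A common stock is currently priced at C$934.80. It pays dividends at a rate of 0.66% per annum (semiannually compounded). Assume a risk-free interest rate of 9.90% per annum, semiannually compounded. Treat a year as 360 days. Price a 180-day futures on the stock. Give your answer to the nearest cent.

C$977.85

F = S · (1+r/2)^(2T) / (1+q/2)^(2T)
= 934.80 × 1.049500 / 1.003300 = 934.80 × 1.046048
F = C$977.85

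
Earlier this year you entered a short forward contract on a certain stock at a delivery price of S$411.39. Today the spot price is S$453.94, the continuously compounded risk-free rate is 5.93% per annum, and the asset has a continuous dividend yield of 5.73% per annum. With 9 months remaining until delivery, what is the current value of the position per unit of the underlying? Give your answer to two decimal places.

Current fair forward for the remaining 9 months: F = S·e^((r − q)·T), (r − q) = 0.0593 − 0.0573 = 0.0020
F = 453.94 · e^(0.0020 × 9/12) = 453.94 × 1.001501 = 454.6214
Value of long forward = (F − K)·e^(−rT) = (454.6214 − 411.39) · e^(−0.0593·9/12)
= 43.2314 × 0.956500 = 41.35
Short position value = −(long value) = -S$41.35

-S$41.35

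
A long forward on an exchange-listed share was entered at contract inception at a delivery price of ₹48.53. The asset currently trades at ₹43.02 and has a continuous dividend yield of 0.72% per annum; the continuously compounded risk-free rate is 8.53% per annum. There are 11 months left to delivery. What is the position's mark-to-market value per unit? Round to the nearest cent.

-₹2.14

Current fair forward for the remaining 11 months: F = S·e^((r − q)·T), (r − q) = 0.0853 − 0.0072 = 0.0781
F = 43.02 · e^(0.0781 × 11/12) = 43.02 × 1.074217 = 46.2128
Value of long forward = (F − K)·e^(−rT) = (46.2128 − 48.53) · e^(−0.0853·11/12)
= -2.3172 × 0.924787 = -2.14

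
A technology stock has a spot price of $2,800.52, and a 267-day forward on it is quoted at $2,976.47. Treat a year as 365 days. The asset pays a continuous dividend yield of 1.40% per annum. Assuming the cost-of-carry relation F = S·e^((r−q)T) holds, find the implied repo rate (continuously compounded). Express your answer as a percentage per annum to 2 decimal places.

From F = S·e^((r−q)T): (r − q) = ln(F/S)/T
ln(2976.47/2800.52) = ln(1.062828) = 0.060933
(r − q) = 0.060933 / (267/365) = 0.083298
r = ln(F/S)/T + q = 0.083298 + 0.0140 = 0.097298
r = 9.73%

9.73%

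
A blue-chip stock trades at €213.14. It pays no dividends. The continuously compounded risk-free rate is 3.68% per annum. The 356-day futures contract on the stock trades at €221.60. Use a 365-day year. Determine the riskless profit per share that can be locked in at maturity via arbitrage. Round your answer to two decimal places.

Fair futures: F* = S·e^(carry·T), with carry = r = 0.0368
F* = 213.14 · e^(0.0368 × 356/365) = 213.14 · e^0.035893 = 213.14 × 1.036545 = €220.9292
Market €221.60 > fair €220.9292: forward overpriced → cash-and-carry (buy spot, short the forward).
At maturity, profit = |F_mkt − F*| = |221.60 − 220.9292| = €0.67 per share

€0.67 per share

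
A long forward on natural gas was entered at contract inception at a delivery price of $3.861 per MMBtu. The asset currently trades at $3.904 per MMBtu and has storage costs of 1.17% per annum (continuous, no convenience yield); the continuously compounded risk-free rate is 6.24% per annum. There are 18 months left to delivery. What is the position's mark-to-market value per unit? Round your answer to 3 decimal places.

$0.457 per MMBtu

Current fair forward for the remaining 18 months: F = S·e^((r + u)·T), (r + u) = 0.0624 + 0.0117 = 0.0741
F = 3.904 · e^(0.0741 × 18/12) = 3.904 × 1.117563 = 4.3630
Value of long forward = (F − K)·e^(−rT) = (4.3630 − 3.861) · e^(−0.0624·18/12)
= 0.5020 × 0.910647 = 0.457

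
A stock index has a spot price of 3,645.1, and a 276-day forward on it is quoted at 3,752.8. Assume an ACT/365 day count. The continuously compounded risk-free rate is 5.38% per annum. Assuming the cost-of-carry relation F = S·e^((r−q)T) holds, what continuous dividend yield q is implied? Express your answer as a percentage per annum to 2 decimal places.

1.53%

From F = S·e^((r−q)T): (r − q) = ln(F/S)/T
ln(3752.8/3645.1) = ln(1.029547) = 0.029119
(r − q) = 0.029119 / (276/365) = 0.038509
q = r − ln(F/S)/T = 0.0538 − 0.038509 = 0.015291
q = 1.53%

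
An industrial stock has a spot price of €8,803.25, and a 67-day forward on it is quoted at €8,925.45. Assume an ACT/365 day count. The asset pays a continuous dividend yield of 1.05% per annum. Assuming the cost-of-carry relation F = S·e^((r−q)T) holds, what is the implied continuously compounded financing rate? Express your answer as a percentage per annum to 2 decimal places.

8.56%

From F = S·e^((r−q)T): (r − q) = ln(F/S)/T
ln(8925.45/8803.25) = ln(1.013881) = 0.013786
(r − q) = 0.013786 / (67/365) = 0.075103
r = ln(F/S)/T + q = 0.075103 + 0.0105 = 0.085603
r = 8.56%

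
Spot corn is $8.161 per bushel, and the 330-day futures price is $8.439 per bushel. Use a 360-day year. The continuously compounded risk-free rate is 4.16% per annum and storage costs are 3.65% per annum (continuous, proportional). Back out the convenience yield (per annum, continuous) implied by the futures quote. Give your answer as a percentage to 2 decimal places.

F = S·e^((r+u−y)T) ⇒ (r+u−y) = ln(F/S)/T
ln(8.439/8.161) = 0.033497; /T ⇒ 0.036542
y = r + u − ln(F/S)/T = 0.0416 + 0.0365 − 0.036542 = 0.041558
y = 4.16%

4.16%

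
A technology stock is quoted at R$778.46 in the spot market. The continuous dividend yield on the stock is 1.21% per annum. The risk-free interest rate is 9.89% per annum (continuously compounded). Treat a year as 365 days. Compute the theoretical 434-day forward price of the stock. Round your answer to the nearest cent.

R$863.10

F = S·e^((r − q)T) = 778.46 · e^((0.0989 − 0.0121) × 434/365)
= 778.46 · e^0.103209 = 778.46 × 1.108723
F = R$863.10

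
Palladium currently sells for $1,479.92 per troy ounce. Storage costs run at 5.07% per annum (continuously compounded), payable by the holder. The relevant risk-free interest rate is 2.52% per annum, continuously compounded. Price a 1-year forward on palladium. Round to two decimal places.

$1,596.62 per troy ounce

Net carry = r + u − y = 0.0252 + 0.0507 − 0.0000 = 0.0759
F = S·e^((r+u−y)T) = 1479.92 · e^(0.0759 × 12/12) = 1479.92 · e^0.07590000
= 1479.92 × 1.07885468 = $1,596.62 per troy ounce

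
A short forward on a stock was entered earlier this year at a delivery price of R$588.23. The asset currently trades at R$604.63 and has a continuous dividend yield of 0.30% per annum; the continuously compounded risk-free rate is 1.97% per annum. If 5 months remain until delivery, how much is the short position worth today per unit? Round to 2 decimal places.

-R$20.45

Current fair forward for the remaining 5 months: F = S·e^((r − q)·T), (r − q) = 0.0197 − 0.0030 = 0.0167
F = 604.63 · e^(0.0167 × 5/12) = 604.63 × 1.006983 = 608.8521
Value of long forward = (F − K)·e^(−rT) = (608.8521 − 588.23) · e^(−0.0197·5/12)
= 20.6221 × 0.991825 = 20.45
Short position value = −(long value) = -R$20.45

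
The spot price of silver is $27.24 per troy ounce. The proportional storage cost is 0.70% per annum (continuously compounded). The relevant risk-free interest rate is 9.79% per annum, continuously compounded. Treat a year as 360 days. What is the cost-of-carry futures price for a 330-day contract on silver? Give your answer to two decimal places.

Net carry = r + u − y = 0.0979 + 0.0070 − 0.0000 = 0.1049
F = S·e^((r+u−y)T) = 27.24 · e^(0.1049 × 330/360) = 27.24 · e^0.096158
= 27.24 × 1.100933 = $29.99 per troy ounce

$29.99 per troy ounce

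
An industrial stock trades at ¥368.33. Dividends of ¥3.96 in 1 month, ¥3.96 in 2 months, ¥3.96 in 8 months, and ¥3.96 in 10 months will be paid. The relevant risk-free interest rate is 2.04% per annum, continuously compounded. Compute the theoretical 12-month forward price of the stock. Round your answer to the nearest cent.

¥359.90

PV(dividends) I = 3.96·e^(−0.0204·1/12) + 3.96·e^(−0.0204·2/12) + 3.96·e^(−0.0204·8/12) + 3.96·e^(−0.0204·10/12)
I = 3.9533 + 3.9466 + 3.9065 + 3.8932 = 15.6996
F = (S − I)·e^(rT) = (368.33 − 15.6996) · e^(0.0204·12/12)
= 352.6304 · e^0.020400 = 352.6304 × 1.020610 = ¥359.90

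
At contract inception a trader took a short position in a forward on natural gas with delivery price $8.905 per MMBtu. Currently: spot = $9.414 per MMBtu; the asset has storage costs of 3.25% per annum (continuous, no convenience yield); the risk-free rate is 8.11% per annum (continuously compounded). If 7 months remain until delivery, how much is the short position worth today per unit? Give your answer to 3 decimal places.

Current fair forward for the remaining 7 months: F = S·e^((r + u)·T), (r + u) = 0.0811 + 0.0325 = 0.1136
F = 9.414 · e^(0.1136 × 7/12) = 9.414 × 1.068512 = 10.0590
Value of long forward = (F − K)·e^(−rT) = (10.0590 − 8.905) · e^(−0.0811·7/12)
= 1.1540 × 0.953793 = 1.101
Short position value = −(long value) = -$1.101

-$1.101 per MMBtu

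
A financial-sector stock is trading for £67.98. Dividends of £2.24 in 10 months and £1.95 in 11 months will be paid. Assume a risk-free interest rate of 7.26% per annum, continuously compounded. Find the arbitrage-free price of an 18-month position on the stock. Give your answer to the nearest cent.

PV(dividends) I = 2.24·e^(−0.0726·10/12) + 1.95·e^(−0.0726·11/12)
I = 2.1085 + 1.8245 = 3.9330
F = (S − I)·e^(rT) = (67.98 − 3.9330) · e^(0.0726·18/12)
= 64.0470 · e^0.108900 = 64.0470 × 1.115051 = £71.42

£71.42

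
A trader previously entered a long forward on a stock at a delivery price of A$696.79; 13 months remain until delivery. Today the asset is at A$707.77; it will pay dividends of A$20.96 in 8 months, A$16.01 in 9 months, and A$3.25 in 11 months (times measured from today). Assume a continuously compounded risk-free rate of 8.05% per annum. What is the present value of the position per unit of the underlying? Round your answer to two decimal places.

A$31.22

PV(remaining dividends) I = 20.96·e^(−0.0805·8/12) + 16.01·e^(−0.0805·9/12) + 3.25·e^(−0.0805·11/12) = 37.9556
Current forward F = (S − I)·e^(rT) = (707.77 − 37.9556)·e^(0.0805·13/12) = 669.8144 × 1.091124 = 730.8506
Value (long) = (F − K)·e^(−rT) = (730.8506 − 696.79) × 0.916486 = 31.2161
Value = A$31.22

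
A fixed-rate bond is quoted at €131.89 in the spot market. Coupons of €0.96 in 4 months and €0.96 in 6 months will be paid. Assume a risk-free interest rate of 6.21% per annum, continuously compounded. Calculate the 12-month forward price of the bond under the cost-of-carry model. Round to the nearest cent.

€138.35

PV(coupons) I = 0.96·e^(−0.0621·4/12) + 0.96·e^(−0.0621·6/12)
I = 0.9403 + 0.9307 = 1.8710
F = (S − I)·e^(rT) = (131.89 − 1.8710) · e^(0.0621·12/12)
= 130.0190 · e^0.062100 = 130.0190 × 1.064069 = €138.35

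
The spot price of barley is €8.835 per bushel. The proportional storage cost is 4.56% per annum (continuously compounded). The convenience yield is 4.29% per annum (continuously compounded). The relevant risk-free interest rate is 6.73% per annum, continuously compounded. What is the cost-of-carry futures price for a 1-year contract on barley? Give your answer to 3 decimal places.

Net carry = r + u − y = 0.0673 + 0.0456 − 0.0429 = 0.0700
F = S·e^((r+u−y)T) = 8.835 · e^(0.0700 × 1) = 8.835 · e^0.070000
= 8.835 × 1.072508 = €9.476 per bushel

€9.476 per bushel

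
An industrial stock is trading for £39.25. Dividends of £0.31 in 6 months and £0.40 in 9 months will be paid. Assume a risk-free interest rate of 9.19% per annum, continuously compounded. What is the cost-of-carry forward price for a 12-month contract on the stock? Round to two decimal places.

£42.29

PV(dividends) I = 0.31·e^(−0.0919·6/12) + 0.40·e^(−0.0919·9/12)
I = 0.2961 + 0.3734 = 0.6695
F = (S − I)·e^(rT) = (39.25 − 0.6695) · e^(0.0919·12/12)
= 38.5805 · e^0.091900 = 38.5805 × 1.096255 = £42.29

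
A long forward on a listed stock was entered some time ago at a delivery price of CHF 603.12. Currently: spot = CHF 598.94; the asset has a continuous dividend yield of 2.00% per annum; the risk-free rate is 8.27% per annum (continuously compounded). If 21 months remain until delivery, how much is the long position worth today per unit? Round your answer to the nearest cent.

CHF 56.48

Current fair forward for the remaining 21 months: F = S·e^((r − q)·T), (r − q) = 0.0827 − 0.0200 = 0.0627
F = 598.94 · e^(0.0627 × 21/12) = 598.94 × 1.115971 = 668.3997
Value of long forward = (F − K)·e^(−rT) = (668.3997 − 603.12) · e^(−0.0827·21/12)
= 65.2797 × 0.865260 = 56.48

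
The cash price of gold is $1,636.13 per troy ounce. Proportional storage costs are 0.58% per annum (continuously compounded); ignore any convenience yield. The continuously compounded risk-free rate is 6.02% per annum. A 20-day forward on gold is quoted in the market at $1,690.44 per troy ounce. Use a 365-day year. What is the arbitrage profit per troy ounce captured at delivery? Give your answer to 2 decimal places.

Fair forward: F* = S·e^(carry·T), with carry = (r + u) = 0.0602 + 0.0058 = 0.0660
F* = 1636.13 · e^(0.0660 × 20/365) = 1636.13 · e^0.00361644 = 1636.13 × 1.00362299 = $1642.0577
Market $1690.44 > fair $1642.0577: forward overpriced → cash-and-carry (buy spot, short the forward).
At maturity, profit = |F_mkt − F*| = |1690.44 − 1642.0577| = $48.38 per troy ounce

$48.38 per troy ounce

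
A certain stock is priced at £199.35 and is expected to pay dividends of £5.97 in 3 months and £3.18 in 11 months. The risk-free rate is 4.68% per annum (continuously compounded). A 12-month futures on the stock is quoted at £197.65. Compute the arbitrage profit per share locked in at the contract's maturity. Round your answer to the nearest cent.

PV(dividends) I = 5.97·e^(−0.0468·3/12) + 3.18·e^(−0.0468·11/12) = 8.9470
Fair futures F* = (S − I)·e^(rT) = (199.35 − 8.9470)·e^0.046800 = 190.4030 × 1.047912 = 199.5256
Market £197.65 < fair 199.5256: forward underpriced → reverse cash-and-carry (short the stock, invest proceeds at r, pay the dividends, go long the forward).
Profit at T = |F_mkt − F*| = |197.65 − 199.5256| = £1.88 per share

£1.88 per share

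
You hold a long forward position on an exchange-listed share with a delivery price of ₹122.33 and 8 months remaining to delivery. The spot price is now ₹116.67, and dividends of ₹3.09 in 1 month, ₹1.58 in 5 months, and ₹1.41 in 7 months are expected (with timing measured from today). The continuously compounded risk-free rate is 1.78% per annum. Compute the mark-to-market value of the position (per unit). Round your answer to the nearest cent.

PV(remaining dividends) I = 3.09·e^(−0.0178·1/12) + 1.58·e^(−0.0178·5/12) + 1.41·e^(−0.0178·7/12) = 6.0492
Current forward F = (S − I)·e^(rT) = (116.67 − 6.0492)·e^(0.0178·8/12) = 110.6208 × 1.011937 = 111.9413
Value (long) = (F − K)·e^(−rT) = (111.9413 − 122.33) × 0.988203 = -10.2661
Value = -₹10.27

-₹10.27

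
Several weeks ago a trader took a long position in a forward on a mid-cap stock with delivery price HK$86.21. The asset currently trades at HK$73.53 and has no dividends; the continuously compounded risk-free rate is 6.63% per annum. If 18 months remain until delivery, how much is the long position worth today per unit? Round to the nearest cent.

-HK$4.52

Current fair forward for the remaining 18 months: F = S·e^(r·T), r = 0.0663
F = 73.53 · e^(0.0663 × 18/12) = 73.53 × 1.104563 = 81.2185
Value of long forward = (F − K)·e^(−rT) = (81.2185 − 86.21) · e^(−0.0663·18/12)
= -4.9915 × 0.905335 = -4.52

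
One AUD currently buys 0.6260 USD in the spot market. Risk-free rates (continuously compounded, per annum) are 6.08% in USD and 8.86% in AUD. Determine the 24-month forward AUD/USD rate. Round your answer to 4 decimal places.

0.5921

F = S·e^((r_USD − r_AUD)T) = 0.6260 · e^((0.0608 − 0.0886) × 24/12)
= 0.6260 · e^-0.055600 = 0.6260 × 0.945917
F = 0.5921 USD per AUD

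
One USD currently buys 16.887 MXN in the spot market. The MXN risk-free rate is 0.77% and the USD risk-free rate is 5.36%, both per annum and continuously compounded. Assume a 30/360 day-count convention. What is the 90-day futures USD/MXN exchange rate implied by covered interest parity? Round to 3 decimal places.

16.694

F = S·e^((r_MXN − r_USD)T) = 16.887 · e^((0.0077 − 0.0536) × 90/360)
= 16.887 · e^-0.011475 = 16.887 × 0.988591
F = 16.694 MXN per USD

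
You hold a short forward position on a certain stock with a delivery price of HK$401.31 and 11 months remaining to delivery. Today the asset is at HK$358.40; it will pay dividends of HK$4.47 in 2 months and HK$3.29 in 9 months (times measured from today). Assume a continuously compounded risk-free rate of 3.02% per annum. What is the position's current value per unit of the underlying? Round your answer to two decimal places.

HK$39.62

PV(remaining dividends) I = 4.47·e^(−0.0302·2/12) + 3.29·e^(−0.0302·9/12) = 7.6639
Current forward F = (S − I)·e^(rT) = (358.40 − 7.6639)·e^(0.0302·11/12) = 350.7361 × 1.028070 = 360.5813
Value (long) = (F − K)·e^(−rT) = (360.5813 − 401.31) × 0.972696 = -39.6166
Short position value = −(long value) = HK$39.62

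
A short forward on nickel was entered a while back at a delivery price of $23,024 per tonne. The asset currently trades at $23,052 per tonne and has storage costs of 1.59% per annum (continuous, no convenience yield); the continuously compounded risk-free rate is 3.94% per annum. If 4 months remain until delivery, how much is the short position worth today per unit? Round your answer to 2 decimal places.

-$450.90 per tonne

Current fair forward for the remaining 4 months: F = S·e^((r + u)·T), (r + u) = 0.0394 + 0.0159 = 0.0553
F = 23052 · e^(0.0553 × 4/12) = 23052 × 1.01860428 = 23480.8659
Value of long forward = (F − K)·e^(−rT) = (23480.8659 − 23024) · e^(−0.0394·4/12)
= 456.8659 × 0.98695253 = 450.90
Short position value = −(long value) = -$450.90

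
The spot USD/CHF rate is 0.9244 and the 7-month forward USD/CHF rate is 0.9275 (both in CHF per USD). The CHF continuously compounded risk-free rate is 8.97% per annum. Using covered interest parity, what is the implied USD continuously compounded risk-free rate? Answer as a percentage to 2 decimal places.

F = S·e^((r_CHF − r_USD)T) ⇒ r_USD = r_CHF − ln(F/S)/T
ln(0.9275/0.9244) = 0.003348; /(7/12) = 0.005739
r_USD = 0.0897 − 0.005739 = 0.083961
r_USD = 8.40%

8.40%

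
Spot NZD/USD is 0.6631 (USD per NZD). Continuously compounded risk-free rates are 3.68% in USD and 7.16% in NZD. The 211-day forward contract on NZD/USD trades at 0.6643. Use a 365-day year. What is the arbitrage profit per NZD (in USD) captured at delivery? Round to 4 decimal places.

Fair forward: F* = S·e^(carry·T), with carry = (r_USD − r_NZD) = 0.0368 − 0.0716 = -0.0348
F* = 0.6631 · e^(-0.0348 × 211/365) = 0.6631 · e^-0.020117 = 0.6631 × 0.980084 = 0.6499
Market 0.6643 > fair 0.6499: forward overpriced → cash-and-carry (buy spot, short the forward).
At maturity, profit = |F_mkt − F*| = |0.6643 − 0.6499| = 0.0144 per NZD (in USD)

0.0144 per NZD (in USD)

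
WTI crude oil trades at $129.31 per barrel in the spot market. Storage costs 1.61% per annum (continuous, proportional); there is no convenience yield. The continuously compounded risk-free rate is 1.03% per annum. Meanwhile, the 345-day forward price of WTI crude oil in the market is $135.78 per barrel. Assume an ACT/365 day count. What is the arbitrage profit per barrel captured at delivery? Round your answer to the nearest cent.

Fair forward: F* = S·e^(carry·T), with carry = (r + u) = 0.0103 + 0.0161 = 0.0264
F* = 129.31 · e^(0.0264 × 345/365) = 129.31 · e^0.024953 = 129.31 × 1.025267 = $132.5773
Market $135.78 > fair $132.5773: forward overpriced → cash-and-carry (buy spot, short the forward).
At maturity, profit = |F_mkt − F*| = |135.78 − 132.5773| = $3.20 per barrel

$3.20 per barrel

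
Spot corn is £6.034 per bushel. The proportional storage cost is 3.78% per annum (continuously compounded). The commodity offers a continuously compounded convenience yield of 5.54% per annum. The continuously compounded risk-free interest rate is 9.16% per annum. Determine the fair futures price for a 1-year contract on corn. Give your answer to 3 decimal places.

Net carry = r + u − y = 0.0916 + 0.0378 − 0.0554 = 0.0740
F = S·e^((r+u−y)T) = 6.034 · e^(0.0740 × 12/12) = 6.034 · e^0.074000
= 6.034 × 1.076807 = £6.497 per bushel

£6.497 per bushel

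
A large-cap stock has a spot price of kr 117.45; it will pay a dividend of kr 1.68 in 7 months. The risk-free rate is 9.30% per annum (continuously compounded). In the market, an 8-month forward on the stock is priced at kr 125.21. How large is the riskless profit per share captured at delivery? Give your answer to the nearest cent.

kr 1.94 per share

PV(dividends) I = 1.68·e^(−0.0930·7/12) = 1.5913
Fair forward F* = (S − I)·e^(rT) = (117.45 − 1.5913)·e^0.062000 = 115.8587 × 1.063962 = 123.2693
Market kr 125.21 > fair 123.2693: forward overpriced → cash-and-carry (borrow at r, buy the stock and collect the dividends, short the forward).
Profit at T = |F_mkt − F*| = |125.21 − 123.2693| = kr 1.94 per share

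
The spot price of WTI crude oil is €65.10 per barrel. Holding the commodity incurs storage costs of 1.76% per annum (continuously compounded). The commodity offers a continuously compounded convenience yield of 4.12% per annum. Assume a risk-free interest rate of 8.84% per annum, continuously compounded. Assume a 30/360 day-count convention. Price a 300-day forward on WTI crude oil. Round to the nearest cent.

Net carry = r + u − y = 0.0884 + 0.0176 − 0.0412 = 0.0648
F = S·e^((r+u−y)T) = 65.10 · e^(0.0648 × 300/360) = 65.10 · e^0.054000
= 65.10 × 1.055485 = €68.71 per barrel

€68.71 per barrel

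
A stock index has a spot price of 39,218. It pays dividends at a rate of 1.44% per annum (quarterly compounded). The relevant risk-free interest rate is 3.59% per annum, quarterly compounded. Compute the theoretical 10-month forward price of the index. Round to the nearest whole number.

F = S · (1+r/4)^(4T) / (1+q/4)^(4T)
= 39218 × 1.030231 / 1.012050 = 39218 × 1.017965
F = 39,923

39,923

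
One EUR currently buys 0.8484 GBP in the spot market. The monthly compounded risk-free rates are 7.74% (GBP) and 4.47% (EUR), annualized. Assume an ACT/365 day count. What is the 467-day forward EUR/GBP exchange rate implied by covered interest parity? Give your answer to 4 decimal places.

By covered interest parity, F = S · (1+r_GBP/12)^(12T) / (1+r_EUR/12)^(12T)
= 0.8484 × 1.103748 / 1.058746 = 0.8484 × 1.042505
F = 0.8845 GBP per EUR

0.8845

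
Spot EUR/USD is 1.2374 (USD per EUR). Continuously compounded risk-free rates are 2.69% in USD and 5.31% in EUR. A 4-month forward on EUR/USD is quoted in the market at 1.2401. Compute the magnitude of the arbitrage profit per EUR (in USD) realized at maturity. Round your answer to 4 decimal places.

Fair forward: F* = S·e^(carry·T), with carry = (r_USD − r_EUR) = 0.0269 − 0.0531 = -0.0262
F* = 1.2374 · e^(-0.0262 × 4/12) = 1.2374 · e^-0.008733 = 1.2374 × 0.991305 = 1.2266
Market 1.2401 > fair 1.2266: forward overpriced → cash-and-carry (buy spot, short the forward).
At maturity, profit = |F_mkt − F*| = |1.2401 − 1.2266| = 0.0135 per EUR (in USD)

0.0135 per EUR (in USD)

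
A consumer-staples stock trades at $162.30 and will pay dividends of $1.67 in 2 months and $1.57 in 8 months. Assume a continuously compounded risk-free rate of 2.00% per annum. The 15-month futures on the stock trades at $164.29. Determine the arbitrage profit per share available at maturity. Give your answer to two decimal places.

PV(dividends) I = 1.67·e^(−0.0200·2/12) + 1.57·e^(−0.0200·8/12) = 3.2136
Fair futures F* = (S − I)·e^(rT) = (162.30 − 3.2136)·e^0.025000 = 159.0864 × 1.025315 = 163.1137
Market $164.29 > fair 163.1137: forward overpriced → cash-and-carry (borrow at r, buy the stock and collect the dividends, short the forward).
Profit at T = |F_mkt − F*| = |164.29 − 163.1137| = $1.18 per share

$1.18 per share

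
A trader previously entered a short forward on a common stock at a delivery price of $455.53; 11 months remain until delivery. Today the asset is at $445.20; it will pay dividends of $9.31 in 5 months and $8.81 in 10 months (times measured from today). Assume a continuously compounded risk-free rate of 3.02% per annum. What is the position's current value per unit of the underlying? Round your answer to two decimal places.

$15.68

PV(remaining dividends) I = 9.31·e^(−0.0302·5/12) + 8.81·e^(−0.0302·10/12) = 17.7846
Current forward F = (S − I)·e^(rT) = (445.20 − 17.7846)·e^(0.0302·11/12) = 427.4154 × 1.028070 = 439.4130
Value (long) = (F − K)·e^(−rT) = (439.4130 − 455.53) × 0.972696 = -15.6769
Short position value = −(long value) = $15.68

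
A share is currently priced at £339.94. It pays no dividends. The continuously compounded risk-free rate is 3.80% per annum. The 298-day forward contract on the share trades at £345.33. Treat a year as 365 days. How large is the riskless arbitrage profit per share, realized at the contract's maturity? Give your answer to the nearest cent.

Fair forward: F* = S·e^(carry·T), with carry = r = 0.0380
F* = 339.94 · e^(0.0380 × 298/365) = 339.94 · e^0.031025 = 339.94 × 1.031511 = £350.6518
Market £345.33 < fair £350.6518: forward underpriced → reverse cash-and-carry (short spot, go long the forward).
At maturity, profit = |F_mkt − F*| = |345.33 − 350.6518| = £5.32 per share

£5.32 per share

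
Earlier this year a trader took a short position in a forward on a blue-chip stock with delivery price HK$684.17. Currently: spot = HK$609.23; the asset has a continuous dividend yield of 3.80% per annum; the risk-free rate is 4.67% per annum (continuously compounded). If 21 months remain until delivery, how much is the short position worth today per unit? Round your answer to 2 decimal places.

Current fair forward for the remaining 21 months: F = S·e^((r − q)·T), (r − q) = 0.0467 − 0.0380 = 0.0087
F = 609.23 · e^(0.0087 × 21/12) = 609.23 × 1.015341 = 618.5762
Value of long forward = (F − K)·e^(−rT) = (618.5762 − 684.17) · e^(−0.0467·21/12)
= -65.5938 × 0.921525 = -60.45
Short position value = −(long value) = HK$60.45

HK$60.45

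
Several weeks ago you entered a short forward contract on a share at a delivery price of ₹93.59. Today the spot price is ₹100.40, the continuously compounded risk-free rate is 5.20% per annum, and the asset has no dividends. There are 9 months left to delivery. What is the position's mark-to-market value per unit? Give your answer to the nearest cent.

Current fair forward for the remaining 9 months: F = S·e^(r·T), r = 0.0520
F = 100.40 · e^(0.0520 × 9/12) = 100.40 × 1.039770 = 104.3929
Value of long forward = (F − K)·e^(−rT) = (104.3929 − 93.59) · e^(−0.0520·9/12)
= 10.8029 × 0.961751 = 10.39
Short position value = −(long value) = -₹10.39

-₹10.39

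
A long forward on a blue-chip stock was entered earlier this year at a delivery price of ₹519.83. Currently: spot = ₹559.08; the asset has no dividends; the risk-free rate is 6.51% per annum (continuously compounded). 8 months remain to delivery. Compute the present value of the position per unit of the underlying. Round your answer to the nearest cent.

Current fair forward for the remaining 8 months: F = S·e^(r·T), r = 0.0651
F = 559.08 · e^(0.0651 × 8/12) = 559.08 × 1.044356 = 583.8786
Value of long forward = (F − K)·e^(−rT) = (583.8786 − 519.83) · e^(−0.0651·8/12)
= 64.0486 × 0.957528 = 61.33

₹61.33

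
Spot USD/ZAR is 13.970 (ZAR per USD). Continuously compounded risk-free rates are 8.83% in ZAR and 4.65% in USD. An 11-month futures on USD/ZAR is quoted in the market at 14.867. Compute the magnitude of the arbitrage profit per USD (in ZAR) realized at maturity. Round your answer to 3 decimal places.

0.351 per USD (in ZAR)

Fair futures: F* = S·e^(carry·T), with carry = (r_ZAR − r_USD) = 0.0883 − 0.0465 = 0.0418
F* = 13.970 · e^(0.0418 × 11/12) = 13.970 · e^0.038317 = 13.970 × 1.039061 = 14.5157
Market 14.867 > fair 14.5157: forward overpriced → cash-and-carry (buy spot, short the forward).
At maturity, profit = |F_mkt − F*| = |14.867 − 14.5157| = 0.351 per USD (in ZAR)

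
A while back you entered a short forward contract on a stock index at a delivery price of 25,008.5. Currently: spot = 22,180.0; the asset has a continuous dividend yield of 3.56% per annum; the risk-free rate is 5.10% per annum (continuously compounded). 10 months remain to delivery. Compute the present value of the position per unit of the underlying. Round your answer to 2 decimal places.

2436.25

Current fair forward for the remaining 10 months: F = S·e^((r − q)·T), (r − q) = 0.0510 − 0.0356 = 0.0154
F = 22180.0 · e^(0.0154 × 10/12) = 22180.0 × 1.01291603 = 22466.4775
Value of long forward = (F − K)·e^(−rT) = (22466.4775 − 25008.5) · e^(−0.0510·10/12)
= -2542.0225 × 0.95839047 = -2436.25
Short position value = −(long value) = 2436.25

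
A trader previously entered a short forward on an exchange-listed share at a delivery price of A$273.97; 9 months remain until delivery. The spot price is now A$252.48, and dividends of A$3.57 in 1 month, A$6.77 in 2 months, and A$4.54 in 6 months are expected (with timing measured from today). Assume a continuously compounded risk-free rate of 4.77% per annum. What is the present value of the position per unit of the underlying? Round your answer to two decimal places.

A$26.57

PV(remaining dividends) I = 3.57·e^(−0.0477·1/12) + 6.77·e^(−0.0477·2/12) + 4.54·e^(−0.0477·6/12) = 14.7052
Current forward F = (S − I)·e^(rT) = (252.48 − 14.7052)·e^(0.0477·9/12) = 237.7748 × 1.036423 = 246.4353
Value (long) = (F − K)·e^(−rT) = (246.4353 − 273.97) × 0.964857 = -26.5670
Short position value = −(long value) = A$26.57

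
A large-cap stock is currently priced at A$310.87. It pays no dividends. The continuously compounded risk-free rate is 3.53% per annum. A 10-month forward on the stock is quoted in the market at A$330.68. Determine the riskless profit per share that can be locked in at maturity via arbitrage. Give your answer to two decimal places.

A$10.53 per share

Fair forward: F* = S·e^(carry·T), with carry = r = 0.0353
F* = 310.87 · e^(0.0353 × 10/12) = 310.87 · e^0.029417 = 310.87 × 1.029854 = A$320.1507
Market A$330.68 > fair A$320.1507: forward overpriced → cash-and-carry (buy spot, short the forward).
At maturity, profit = |F_mkt − F*| = |330.68 − 320.1507| = A$10.53 per share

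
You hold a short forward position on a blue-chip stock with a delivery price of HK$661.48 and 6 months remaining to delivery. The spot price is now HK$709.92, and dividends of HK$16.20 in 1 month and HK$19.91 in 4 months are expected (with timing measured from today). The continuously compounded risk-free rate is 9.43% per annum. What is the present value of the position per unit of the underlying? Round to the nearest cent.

-HK$43.54

PV(remaining dividends) I = 16.20·e^(−0.0943·1/12) + 19.91·e^(−0.0943·4/12) = 35.3671
Current forward F = (S − I)·e^(rT) = (709.92 − 35.3671)·e^(0.0943·6/12) = 674.5529 × 1.048279 = 707.1196
Value (long) = (F − K)·e^(−rT) = (707.1196 − 661.48) × 0.953944 = 43.5376
Short position value = −(long value) = -HK$43.54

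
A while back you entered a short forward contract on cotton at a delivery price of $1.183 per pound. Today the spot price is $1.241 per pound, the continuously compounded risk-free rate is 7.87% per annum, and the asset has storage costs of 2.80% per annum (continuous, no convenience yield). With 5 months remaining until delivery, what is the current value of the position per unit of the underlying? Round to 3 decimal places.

Current fair forward for the remaining 5 months: F = S·e^((r + u)·T), (r + u) = 0.0787 + 0.0280 = 0.1067
F = 1.241 · e^(0.1067 × 5/12) = 1.241 × 1.045461 = 1.2974
Value of long forward = (F − K)·e^(−rT) = (1.2974 − 1.183) · e^(−0.0787·5/12)
= 0.1144 × 0.967740 = 0.111
Short position value = −(long value) = -$0.111

-$0.111 per pound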